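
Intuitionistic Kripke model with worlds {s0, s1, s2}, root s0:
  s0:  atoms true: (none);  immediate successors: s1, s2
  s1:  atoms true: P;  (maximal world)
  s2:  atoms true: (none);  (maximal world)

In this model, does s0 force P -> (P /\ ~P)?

No

s0 ||-/- P -> (P /\ ~P): at the accessible world s1, s1 ||- P but s1 ||-/- P /\ ~P.
s1 ||-/- P /\ ~P since s1 fails ~P.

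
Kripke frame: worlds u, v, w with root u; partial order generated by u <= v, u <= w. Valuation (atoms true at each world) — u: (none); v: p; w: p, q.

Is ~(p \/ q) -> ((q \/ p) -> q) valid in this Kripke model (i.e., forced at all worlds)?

u ||- ~(p \/ q) -> ((q \/ p) -> q) vacuously: no world accessible from u forces the antecedent ~(p \/ q).
Since the root u forces ~(p \/ q) -> ((q \/ p) -> q) and forcing is persistent (monotone upward), every world forces it.

Yes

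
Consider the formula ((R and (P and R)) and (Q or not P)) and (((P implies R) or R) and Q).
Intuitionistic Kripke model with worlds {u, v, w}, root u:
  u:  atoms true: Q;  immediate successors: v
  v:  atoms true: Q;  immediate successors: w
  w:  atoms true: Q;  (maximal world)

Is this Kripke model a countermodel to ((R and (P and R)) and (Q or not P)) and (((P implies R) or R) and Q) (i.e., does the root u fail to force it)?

u does not force ((R and (P and R)) and (Q or not P)) and (((P implies R) or R) and Q) since u fails (R and (P and R)) and (Q or not P).
So the root u does not force ((R and (P and R)) and (Q or not P)) and (((P implies R) or R) and Q); the model is a countermodel.

Yes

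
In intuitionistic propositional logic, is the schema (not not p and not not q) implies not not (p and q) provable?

Yes

This is the distribution of double negation over conjunction, which is intuitionistically derivable.
Assume not not p, not not q, and not (p and q). From p we'd get not q (since p and q is refuted), contradicting not not q; so not p, contradicting not not p.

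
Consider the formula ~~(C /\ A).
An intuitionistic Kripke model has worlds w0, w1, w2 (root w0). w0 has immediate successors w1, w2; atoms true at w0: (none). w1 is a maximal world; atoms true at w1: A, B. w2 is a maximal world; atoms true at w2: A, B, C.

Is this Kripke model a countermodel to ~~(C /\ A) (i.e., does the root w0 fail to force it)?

Yes

w0 ||-/- ~~(C /\ A) since w1 is accessible from w0 and w1 ||- ~(C /\ A).
w1 ||- ~(C /\ A): no world accessible from w1 forces C /\ A.
So the root w0 does not force ~~(C /\ A); the model is a countermodel.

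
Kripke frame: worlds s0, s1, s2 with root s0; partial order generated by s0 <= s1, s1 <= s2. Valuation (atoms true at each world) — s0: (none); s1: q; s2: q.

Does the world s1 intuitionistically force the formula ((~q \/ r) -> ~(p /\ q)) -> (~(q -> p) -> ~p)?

s1 ||- ((~q \/ r) -> ~(p /\ q)) -> (~(q -> p) -> ~p): every world accessible from s1 that forces (~q \/ r) -> ~(p /\ q) (namely s1, s2) also forces ~(q -> p) -> ~p.

Yes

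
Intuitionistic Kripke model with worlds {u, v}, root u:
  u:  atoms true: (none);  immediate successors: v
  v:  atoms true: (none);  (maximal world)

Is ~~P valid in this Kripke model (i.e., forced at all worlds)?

Not every world: u ||-/- ~~P.
u ||-/- ~~P since u is accessible from u and u ||- ~P.
u ||- ~P: no world accessible from u forces P.

No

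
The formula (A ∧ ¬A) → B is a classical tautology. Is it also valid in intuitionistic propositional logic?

Yes

This is an instance of ex falso quodlibet, which is intuitionistically derivable.
No world can force both A and ¬A, so the antecedent A ∧ ¬A is never forced and the implication holds vacuously at every world.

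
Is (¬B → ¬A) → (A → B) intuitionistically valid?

No

This is the converse of contraposition, which is not intuitionistically valid.
A Kripke countermodel: worlds s0, s1; order generated by s0 ≤ s1; atoms true at each world — s0:{A}; s1:{A,B}.
s0 ⊮ (¬B → ¬A) → (A → B): already at s0 itself, s0 ⊩ ¬B → ¬A but s0 ⊮ A → B.
s0 ⊮ A → B: already at s0 itself, s0 ⊩ A but s0 ⊮ B.
s0 lacks atom B, so s0 ⊮ B.
So the root s0 does not force the formula.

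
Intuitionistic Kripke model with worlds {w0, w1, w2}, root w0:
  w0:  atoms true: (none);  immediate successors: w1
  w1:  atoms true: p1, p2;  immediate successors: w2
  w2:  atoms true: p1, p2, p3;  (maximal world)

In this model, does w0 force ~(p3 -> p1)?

No

w0 ||-/- ~(p3 -> p1) since w0 is accessible from w0 and w0 ||- p3 -> p1.
w0 ||- p3 -> p1: every world accessible from w0 that forces p3 (namely w2) also forces p1.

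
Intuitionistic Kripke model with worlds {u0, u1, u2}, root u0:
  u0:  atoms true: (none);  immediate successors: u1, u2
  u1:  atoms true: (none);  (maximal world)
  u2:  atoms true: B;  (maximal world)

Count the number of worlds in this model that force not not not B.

u0: does not force it — u0 does not force not not not B since u2 is accessible from u0 and u2 forces not not B.
u1: forces it.
u2: does not force it — u2 does not force not not not B since u2 is accessible from u2 and u2 forces not not B.
Worlds forcing the formula: {u1}.

1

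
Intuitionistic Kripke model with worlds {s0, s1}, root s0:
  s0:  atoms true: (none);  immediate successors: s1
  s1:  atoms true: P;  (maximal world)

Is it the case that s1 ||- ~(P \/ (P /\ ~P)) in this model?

s1 ||-/- ~(P \/ (P /\ ~P)) since s1 is accessible from s1 and s1 ||- P \/ (P /\ ~P).
s1 ||- P \/ (P /\ ~P) via the disjunct P.

No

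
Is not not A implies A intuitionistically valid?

This is double-negation elimination, which is not intuitionistically valid.
A Kripke countermodel: worlds 0, 1; order generated by 0 <= 1; atoms true at each world — 0:{}; 1:{A}.
0 does not force not not A implies A: already at 0 itself, 0 forces not not A but 0 does not force A.
0 lacks atom A, so 0 does not force A.
So the root 0 does not force the formula.

No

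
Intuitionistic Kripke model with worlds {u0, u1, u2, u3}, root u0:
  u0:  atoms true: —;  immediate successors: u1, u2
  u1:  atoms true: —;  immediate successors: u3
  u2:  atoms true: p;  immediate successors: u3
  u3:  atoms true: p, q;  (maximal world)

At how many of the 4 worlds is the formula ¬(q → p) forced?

u0: does not force it — u0 ⊮ ¬(q → p) since u0 is accessible from u0 and u0 ⊩ q → p.
u1: does not force it — u1 ⊮ ¬(q → p) since u1 is accessible from u1 and u1 ⊩ q → p.
u2: does not force it — u2 ⊮ ¬(q → p) since u2 is accessible from u2 and u2 ⊩ q → p.
u3: does not force it.
Worlds forcing the formula: { }.

0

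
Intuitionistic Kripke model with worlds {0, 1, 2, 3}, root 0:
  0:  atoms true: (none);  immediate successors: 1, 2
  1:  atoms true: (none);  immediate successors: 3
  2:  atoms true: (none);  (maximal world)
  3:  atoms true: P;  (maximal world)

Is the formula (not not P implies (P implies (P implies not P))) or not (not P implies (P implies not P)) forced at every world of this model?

Not every world: 0 does not force (not not P implies (P implies (P implies not P))) or not (not P implies (P implies not P)).
0 does not force (not not P implies (P implies (P implies not P))) or not (not P implies (P implies not P)): neither disjunct is forced at 0.
0 does not force not not P implies (P implies (P implies not P)): at the accessible world 1, 1 forces not not P but 1 does not force P implies (P implies not P).
1 does not force P implies (P implies not P): at the accessible world 3, 3 forces P but 3 does not force P implies not P.
3 does not force P implies not P: already at 3 itself, 3 forces P but 3 does not force not P.

No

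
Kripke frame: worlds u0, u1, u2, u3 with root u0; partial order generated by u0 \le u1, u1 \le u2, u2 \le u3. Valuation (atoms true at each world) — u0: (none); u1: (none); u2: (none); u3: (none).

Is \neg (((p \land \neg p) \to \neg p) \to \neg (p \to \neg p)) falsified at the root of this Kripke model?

No

u0 \Vdash \neg (((p \land \neg p) \to \neg p) \to \neg (p \to \neg p)): no world accessible from u0 forces ((p \land \neg p) \to \neg p) \to \neg (p \to \neg p).
So the root u0 forces \neg (((p \land \neg p) \to \neg p) \to \neg (p \to \neg p)); the model is not a countermodel.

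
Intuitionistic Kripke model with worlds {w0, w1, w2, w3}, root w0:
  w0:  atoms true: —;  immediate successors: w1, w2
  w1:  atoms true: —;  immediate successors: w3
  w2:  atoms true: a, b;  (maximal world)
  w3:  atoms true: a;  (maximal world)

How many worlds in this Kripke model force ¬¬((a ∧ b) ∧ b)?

1

w0: does not force it — w0 ⊮ ¬¬((a ∧ b) ∧ b) since w1 is accessible from w0 and w1 ⊩ ¬((a ∧ b) ∧ b).
w1: does not force it.
w2: forces it.
w3: does not force it.
Worlds forcing the formula: {w2}.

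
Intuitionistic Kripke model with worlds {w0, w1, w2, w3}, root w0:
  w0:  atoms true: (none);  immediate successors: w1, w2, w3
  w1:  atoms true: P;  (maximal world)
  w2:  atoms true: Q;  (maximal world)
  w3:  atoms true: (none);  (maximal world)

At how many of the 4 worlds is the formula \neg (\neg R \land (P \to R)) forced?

1

w0: does not force it — w0 \nVdash \neg (\neg R \land (P \to R)) since w2 is accessible from w0 and w2 \Vdash \neg R \land (P \to R).
w1: forces it.
w2: does not force it.
w3: does not force it.
Worlds forcing the formula: {w1}.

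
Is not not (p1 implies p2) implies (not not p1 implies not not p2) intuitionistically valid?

This is the distribution of double negation over implication, which is intuitionistically derivable.
Assume not not (p1 implies p2) and not not p1; suppose not p2. Then p1 implies p2 would give not p1 (by contraposition), contradicting not not p1; so not (p1 implies p2), contradicting not not (p1 implies p2). Hence not not p2.

Yes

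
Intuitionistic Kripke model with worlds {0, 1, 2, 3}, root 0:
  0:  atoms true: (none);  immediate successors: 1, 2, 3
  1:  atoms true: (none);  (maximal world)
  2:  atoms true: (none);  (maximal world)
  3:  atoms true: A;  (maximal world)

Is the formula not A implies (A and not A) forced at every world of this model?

No

Not every world: 0 does not force not A implies (A and not A).
0 does not force not A implies (A and not A): at the accessible world 1, 1 forces not A but 1 does not force A and not A.
1 does not force A and not A since 1 fails A.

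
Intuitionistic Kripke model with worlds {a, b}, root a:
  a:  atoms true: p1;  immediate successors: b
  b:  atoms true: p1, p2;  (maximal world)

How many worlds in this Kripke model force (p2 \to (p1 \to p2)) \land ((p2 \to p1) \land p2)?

1

a: does not force it — a \nVdash (p2 \to (p1 \to p2)) \land ((p2 \to p1) \land p2) since a fails (p2 \to p1) \land p2.
b: forces it.
Worlds forcing the formula: {b}.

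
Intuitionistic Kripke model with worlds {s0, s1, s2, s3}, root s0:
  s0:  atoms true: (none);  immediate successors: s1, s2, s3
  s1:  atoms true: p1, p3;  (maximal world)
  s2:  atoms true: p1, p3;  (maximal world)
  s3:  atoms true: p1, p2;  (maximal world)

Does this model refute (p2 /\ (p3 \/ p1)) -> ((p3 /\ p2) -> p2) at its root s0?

No

s0 ||- (p2 /\ (p3 \/ p1)) -> ((p3 /\ p2) -> p2): every world accessible from s0 that forces p2 /\ (p3 \/ p1) (namely s3) also forces (p3 /\ p2) -> p2.
So the root s0 forces (p2 /\ (p3 \/ p1)) -> ((p3 /\ p2) -> p2); the model is not a countermodel.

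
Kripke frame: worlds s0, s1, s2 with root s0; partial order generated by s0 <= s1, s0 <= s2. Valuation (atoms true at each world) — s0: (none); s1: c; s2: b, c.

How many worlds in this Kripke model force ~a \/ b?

s0: forces it.
s1: forces it.
s2: forces it.
Worlds forcing the formula: {s0, s1, s2}.

3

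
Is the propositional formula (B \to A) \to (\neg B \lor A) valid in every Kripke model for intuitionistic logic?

No

This is the material-implication-as-disjunction principle, which is not intuitionistically valid.
A Kripke countermodel: worlds s0, s1; order generated by s0 \le s1; atoms true at each world — s0:{}; s1:{A,B}.
s0 \nVdash (B \to A) \to (\neg B \lor A): already at s0 itself, s0 \Vdash B \to A but s0 \nVdash \neg B \lor A.
s0 \nVdash \neg B \lor A: neither disjunct is forced at s0.
s0 \nVdash \neg B since s1 is accessible from s0 and s1 \Vdash B.
So the root s0 does not force the formula.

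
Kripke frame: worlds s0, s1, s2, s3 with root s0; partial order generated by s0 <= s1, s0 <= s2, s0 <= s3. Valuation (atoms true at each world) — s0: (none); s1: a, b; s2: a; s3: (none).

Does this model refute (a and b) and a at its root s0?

Yes

s0 does not force (a and b) and a since s0 fails a and b.
So the root s0 does not force (a and b) and a; the model is a countermodel.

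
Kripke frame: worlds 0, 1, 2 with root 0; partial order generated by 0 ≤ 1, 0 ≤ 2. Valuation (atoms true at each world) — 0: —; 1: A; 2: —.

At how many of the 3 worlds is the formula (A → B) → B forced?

0: does not force it — 0 ⊮ (A → B) → B: at the accessible world 2, 2 ⊩ A → B but 2 ⊮ B.
1: forces it.
2: does not force it — 2 ⊮ (A → B) → B: already at 2 itself, 2 ⊩ A → B but 2 ⊮ B.
Worlds forcing the formula: {1}.

1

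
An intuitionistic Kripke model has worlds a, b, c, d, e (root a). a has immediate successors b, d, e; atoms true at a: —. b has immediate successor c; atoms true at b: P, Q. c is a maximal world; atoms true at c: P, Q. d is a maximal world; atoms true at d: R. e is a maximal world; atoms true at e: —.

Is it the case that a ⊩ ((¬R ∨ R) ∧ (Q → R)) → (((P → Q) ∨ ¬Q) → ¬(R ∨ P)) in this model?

No

a ⊮ ((¬R ∨ R) ∧ (Q → R)) → (((P → Q) ∨ ¬Q) → ¬(R ∨ P)): at the accessible world d, d ⊩ (¬R ∨ R) ∧ (Q → R) but d ⊮ ((P → Q) ∨ ¬Q) → ¬(R ∨ P).
d ⊮ ((P → Q) ∨ ¬Q) → ¬(R ∨ P): already at d itself, d ⊩ (P → Q) ∨ ¬Q but d ⊮ ¬(R ∨ P).
d ⊮ ¬(R ∨ P) since d is accessible from d and d ⊩ R ∨ P.
d ⊩ R ∨ P via the disjunct R.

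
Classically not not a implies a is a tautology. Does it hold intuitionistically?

No

This is double-negation elimination, which is not intuitionistically valid.
A Kripke countermodel: worlds w0, w1; order generated by w0 <= w1; atoms true at each world — w0:{}; w1:{a}.
w0 does not force not not a implies a: already at w0 itself, w0 forces not not a but w0 does not force a.
w0 lacks atom a, so w0 does not force a.
So the root w0 does not force the formula.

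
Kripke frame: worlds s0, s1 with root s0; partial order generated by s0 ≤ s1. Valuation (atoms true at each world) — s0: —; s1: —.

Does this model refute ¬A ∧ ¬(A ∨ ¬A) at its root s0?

Yes

s0 ⊮ ¬A ∧ ¬(A ∨ ¬A) since s0 fails ¬(A ∨ ¬A).
So the root s0 does not force ¬A ∧ ¬(A ∨ ¬A); the model is a countermodel.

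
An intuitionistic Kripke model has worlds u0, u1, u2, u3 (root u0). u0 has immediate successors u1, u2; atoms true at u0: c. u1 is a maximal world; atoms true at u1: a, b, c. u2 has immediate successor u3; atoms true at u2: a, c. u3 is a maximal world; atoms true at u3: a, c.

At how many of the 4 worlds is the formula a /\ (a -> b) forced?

u0: does not force it — u0 ||-/- a /\ (a -> b) since u0 fails a.
u1: forces it.
u2: does not force it — u2 ||-/- a /\ (a -> b) since u2 fails a -> b.
u3: does not force it.
Worlds forcing the formula: {u1}.

1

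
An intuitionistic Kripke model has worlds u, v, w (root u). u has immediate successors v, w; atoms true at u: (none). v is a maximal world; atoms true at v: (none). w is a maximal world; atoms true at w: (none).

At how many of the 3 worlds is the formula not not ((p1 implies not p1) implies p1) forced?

u: does not force it — u does not force not not ((p1 implies not p1) implies p1) since u is accessible from u and u forces not ((p1 implies not p1) implies p1).
v: does not force it — v does not force not not ((p1 implies not p1) implies p1) since v is accessible from v and v forces not ((p1 implies not p1) implies p1).
w: does not force it.
Worlds forcing the formula: { }.

0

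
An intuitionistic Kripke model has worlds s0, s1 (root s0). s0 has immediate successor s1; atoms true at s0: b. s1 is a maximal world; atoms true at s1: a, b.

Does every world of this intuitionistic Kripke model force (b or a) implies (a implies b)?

Yes

s0 forces (b or a) implies (a implies b): every world accessible from s0 that forces b or a (namely s0, s1) also forces a implies b.
Since the root s0 forces (b or a) implies (a implies b) and forcing is persistent (monotone upward), every world forces it.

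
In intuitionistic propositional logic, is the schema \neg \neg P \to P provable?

This is double-negation elimination, which is not intuitionistically valid.
A Kripke countermodel: worlds s0, s1; order generated by s0 \le s1; atoms true at each world — s0:{}; s1:{P}.
s0 \nVdash \neg \neg P \to P: already at s0 itself, s0 \Vdash \neg \neg P but s0 \nVdash P.
s0 lacks atom P, so s0 \nVdash P.
So the root s0 does not force the formula.

No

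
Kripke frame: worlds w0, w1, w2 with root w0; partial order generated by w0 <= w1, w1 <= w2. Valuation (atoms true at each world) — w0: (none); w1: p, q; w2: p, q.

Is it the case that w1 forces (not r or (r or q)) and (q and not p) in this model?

w1 does not force (not r or (r or q)) and (q and not p) since w1 fails q and not p.

No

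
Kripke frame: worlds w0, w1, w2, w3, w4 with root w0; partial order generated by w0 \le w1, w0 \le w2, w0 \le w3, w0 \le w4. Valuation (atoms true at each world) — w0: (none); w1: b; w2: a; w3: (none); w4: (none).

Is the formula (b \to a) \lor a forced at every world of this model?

No

Not every world: w0 \nVdash (b \to a) \lor a.
w0 \nVdash (b \to a) \lor a: neither disjunct is forced at w0.
w0 \nVdash b \to a: at the accessible world w1, w1 \Vdash b but w1 \nVdash a.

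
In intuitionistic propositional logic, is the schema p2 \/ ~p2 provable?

No

This is the law of excluded middle, which is not intuitionistically valid.
A Kripke countermodel: worlds w0, w1; order generated by w0 <= w1; atoms true at each world — w0:{}; w1:{p2}.
w0 ||-/- p2 \/ ~p2: neither disjunct is forced at w0.
w0 lacks atom p2, so w0 ||-/- p2.
So the root w0 does not force the formula.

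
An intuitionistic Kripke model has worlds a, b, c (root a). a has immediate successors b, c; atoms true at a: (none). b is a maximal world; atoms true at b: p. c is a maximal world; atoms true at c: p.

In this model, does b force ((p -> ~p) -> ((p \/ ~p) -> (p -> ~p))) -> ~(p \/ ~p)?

No

b ||-/- ((p -> ~p) -> ((p \/ ~p) -> (p -> ~p))) -> ~(p \/ ~p): already at b itself, b ||- (p -> ~p) -> ((p \/ ~p) -> (p -> ~p)) but b ||-/- ~(p \/ ~p).
b ||-/- ~(p \/ ~p) since b is accessible from b and b ||- p \/ ~p.
b ||- p \/ ~p via the disjunct p.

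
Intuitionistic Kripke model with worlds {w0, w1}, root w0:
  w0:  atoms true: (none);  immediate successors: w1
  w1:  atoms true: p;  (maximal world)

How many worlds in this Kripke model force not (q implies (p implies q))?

w0: does not force it — w0 does not force not (q implies (p implies q)) since w0 is accessible from w0 and w0 forces q implies (p implies q).
w1: does not force it — w1 does not force not (q implies (p implies q)) since w1 is accessible from w1 and w1 forces q implies (p implies q).
Worlds forcing the formula: { }.

0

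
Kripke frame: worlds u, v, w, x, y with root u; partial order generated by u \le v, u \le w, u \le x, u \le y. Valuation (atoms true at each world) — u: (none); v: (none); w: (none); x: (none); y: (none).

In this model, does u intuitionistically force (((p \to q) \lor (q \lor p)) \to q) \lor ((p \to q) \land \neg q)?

u \Vdash (((p \to q) \lor (q \lor p)) \to q) \lor ((p \to q) \land \neg q) via the disjunct (p \to q) \land \neg q.

Yes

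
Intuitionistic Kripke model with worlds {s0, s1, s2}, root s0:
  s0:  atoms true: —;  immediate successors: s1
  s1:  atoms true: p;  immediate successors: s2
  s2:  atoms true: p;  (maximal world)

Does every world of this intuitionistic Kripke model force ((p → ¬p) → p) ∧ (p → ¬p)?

Not every world: s0 ⊮ ((p → ¬p) → p) ∧ (p → ¬p).
s0 ⊮ ((p → ¬p) → p) ∧ (p → ¬p) since s0 fails p → ¬p.

No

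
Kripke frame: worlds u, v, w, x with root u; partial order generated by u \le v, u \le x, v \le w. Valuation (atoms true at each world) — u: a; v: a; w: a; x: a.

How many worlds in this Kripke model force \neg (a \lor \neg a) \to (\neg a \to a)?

4

u: forces it.
v: forces it.
w: forces it.
x: forces it.
Worlds forcing the formula: {u, v, w, x}.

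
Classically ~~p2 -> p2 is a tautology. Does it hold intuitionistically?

No

This is double-negation elimination, which is not intuitionistically valid.
A Kripke countermodel: worlds 0, 1; order generated by 0 <= 1; atoms true at each world — 0:{}; 1:{p2}.
0 ||-/- ~~p2 -> p2: already at 0 itself, 0 ||- ~~p2 but 0 ||-/- p2.
0 lacks atom p2, so 0 ||-/- p2.
So the root 0 does not force the formula.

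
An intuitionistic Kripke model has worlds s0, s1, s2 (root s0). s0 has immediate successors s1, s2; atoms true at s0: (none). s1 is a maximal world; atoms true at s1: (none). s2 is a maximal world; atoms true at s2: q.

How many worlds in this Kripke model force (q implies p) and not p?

s0: does not force it — s0 does not force (q implies p) and not p since s0 fails q implies p.
s1: forces it.
s2: does not force it.
Worlds forcing the formula: {s1}.

1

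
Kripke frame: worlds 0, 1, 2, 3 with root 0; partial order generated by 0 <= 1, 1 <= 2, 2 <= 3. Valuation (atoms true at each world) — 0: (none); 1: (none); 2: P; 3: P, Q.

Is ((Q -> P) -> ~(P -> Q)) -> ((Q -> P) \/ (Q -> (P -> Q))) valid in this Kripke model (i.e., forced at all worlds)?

Yes

0 ||- ((Q -> P) -> ~(P -> Q)) -> ((Q -> P) \/ (Q -> (P -> Q))) vacuously: no world accessible from 0 forces the antecedent (Q -> P) -> ~(P -> Q).
Since the root 0 forces ((Q -> P) -> ~(P -> Q)) -> ((Q -> P) \/ (Q -> (P -> Q))) and forcing is persistent (monotone upward), every world forces it.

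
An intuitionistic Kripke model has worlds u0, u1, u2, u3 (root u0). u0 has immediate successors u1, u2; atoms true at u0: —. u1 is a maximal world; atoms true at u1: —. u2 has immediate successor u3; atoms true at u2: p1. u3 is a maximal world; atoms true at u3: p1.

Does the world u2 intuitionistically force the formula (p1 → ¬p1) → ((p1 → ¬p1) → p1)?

Yes

u2 ⊩ (p1 → ¬p1) → ((p1 → ¬p1) → p1) vacuously: no world accessible from u2 forces the antecedent p1 → ¬p1.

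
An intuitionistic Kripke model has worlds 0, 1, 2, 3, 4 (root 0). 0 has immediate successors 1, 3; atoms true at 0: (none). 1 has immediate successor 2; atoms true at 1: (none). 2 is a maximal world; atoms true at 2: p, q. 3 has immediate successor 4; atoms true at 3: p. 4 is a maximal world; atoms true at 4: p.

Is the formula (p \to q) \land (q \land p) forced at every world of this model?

No

Not every world: 0 \nVdash (p \to q) \land (q \land p).
0 \nVdash (p \to q) \land (q \land p) since 0 fails p \to q.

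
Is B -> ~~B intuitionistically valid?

Yes

This is double-negation introduction, which is intuitionistically derivable.
If a world forces B then every accessible world forces B (persistence), so none forces ~B; hence ~~B.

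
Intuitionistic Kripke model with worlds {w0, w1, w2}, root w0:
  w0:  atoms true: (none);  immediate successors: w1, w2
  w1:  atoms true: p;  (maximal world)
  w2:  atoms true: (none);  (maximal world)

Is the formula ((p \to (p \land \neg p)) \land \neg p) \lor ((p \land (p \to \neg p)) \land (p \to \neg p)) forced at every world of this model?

Not every world: w0 \nVdash ((p \to (p \land \neg p)) \land \neg p) \lor ((p \land (p \to \neg p)) \land (p \to \neg p)).
w0 \nVdash ((p \to (p \land \neg p)) \land \neg p) \lor ((p \land (p \to \neg p)) \land (p \to \neg p)): neither disjunct is forced at w0.
w0 \nVdash (p \to (p \land \neg p)) \land \neg p since w0 fails p \to (p \land \neg p).

No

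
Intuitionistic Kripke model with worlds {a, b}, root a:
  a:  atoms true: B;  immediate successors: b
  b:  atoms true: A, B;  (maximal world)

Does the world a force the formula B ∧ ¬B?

No

a ⊮ B ∧ ¬B since a fails ¬B.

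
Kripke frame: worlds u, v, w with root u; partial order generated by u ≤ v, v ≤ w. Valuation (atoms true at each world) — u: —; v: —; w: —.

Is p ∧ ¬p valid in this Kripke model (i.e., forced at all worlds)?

Not every world: u ⊮ p ∧ ¬p.
u ⊮ p ∧ ¬p since u fails p.

No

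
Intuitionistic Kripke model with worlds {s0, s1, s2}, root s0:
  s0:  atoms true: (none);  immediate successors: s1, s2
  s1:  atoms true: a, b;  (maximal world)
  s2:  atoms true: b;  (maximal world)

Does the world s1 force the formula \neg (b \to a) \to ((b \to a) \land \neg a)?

Yes

s1 \Vdash \neg (b \to a) \to ((b \to a) \land \neg a) vacuously: no world accessible from s1 forces the antecedent \neg (b \to a).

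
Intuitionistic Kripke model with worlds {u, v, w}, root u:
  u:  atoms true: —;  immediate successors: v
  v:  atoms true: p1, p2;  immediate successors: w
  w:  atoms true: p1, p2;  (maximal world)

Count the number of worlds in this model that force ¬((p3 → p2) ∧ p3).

u: forces it.
v: forces it.
w: forces it.
Worlds forcing the formula: {u, v, w}.

3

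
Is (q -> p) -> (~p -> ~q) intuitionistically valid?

This is the forward direction of contraposition, which is intuitionistically derivable.
Assume q -> p and ~p. If q held then p would follow, contradicting ~p; so ~q.

Yes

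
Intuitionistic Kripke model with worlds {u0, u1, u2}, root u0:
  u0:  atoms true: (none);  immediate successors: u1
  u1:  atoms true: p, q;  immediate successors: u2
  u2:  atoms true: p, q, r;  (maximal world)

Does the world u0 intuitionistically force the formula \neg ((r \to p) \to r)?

u0 \nVdash \neg ((r \to p) \to r) since u2 is accessible from u0 and u2 \Vdash (r \to p) \to r.
u2 \Vdash (r \to p) \to r: every world accessible from u2 that forces r \to p (namely u2) also forces r.

No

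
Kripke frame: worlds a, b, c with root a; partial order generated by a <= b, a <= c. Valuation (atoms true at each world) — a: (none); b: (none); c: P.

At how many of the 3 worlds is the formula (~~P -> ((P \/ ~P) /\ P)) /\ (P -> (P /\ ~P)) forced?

1

a: does not force it — a ||-/- (~~P -> ((P \/ ~P) /\ P)) /\ (P -> (P /\ ~P)) since a fails P -> (P /\ ~P).
b: forces it.
c: does not force it — c ||-/- (~~P -> ((P \/ ~P) /\ P)) /\ (P -> (P /\ ~P)) since c fails P -> (P /\ ~P).
Worlds forcing the formula: {b}.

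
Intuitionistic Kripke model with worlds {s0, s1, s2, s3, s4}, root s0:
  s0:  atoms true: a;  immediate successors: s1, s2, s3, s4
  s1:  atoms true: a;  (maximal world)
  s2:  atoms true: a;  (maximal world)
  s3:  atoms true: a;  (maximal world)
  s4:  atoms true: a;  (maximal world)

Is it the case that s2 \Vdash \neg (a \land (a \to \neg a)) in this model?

s2 \Vdash \neg (a \land (a \to \neg a)): no world accessible from s2 forces a \land (a \to \neg a).

Yes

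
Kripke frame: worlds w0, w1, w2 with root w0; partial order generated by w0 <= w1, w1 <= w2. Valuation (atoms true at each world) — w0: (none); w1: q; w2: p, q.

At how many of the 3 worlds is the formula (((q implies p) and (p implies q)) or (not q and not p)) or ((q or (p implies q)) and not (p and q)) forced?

w0: does not force it — w0 does not force (((q implies p) and (p implies q)) or (not q and not p)) or ((q or (p implies q)) and not (p and q)): neither disjunct is forced at w0.
w1: does not force it — w1 does not force (((q implies p) and (p implies q)) or (not q and not p)) or ((q or (p implies q)) and not (p and q)): neither disjunct is forced at w1.
w2: forces it.
Worlds forcing the formula: {w2}.

1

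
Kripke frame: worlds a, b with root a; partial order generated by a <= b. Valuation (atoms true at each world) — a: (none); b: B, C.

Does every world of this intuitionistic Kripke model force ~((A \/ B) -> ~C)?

a ||- ~((A \/ B) -> ~C): no world accessible from a forces (A \/ B) -> ~C.
Since the root a forces ~((A \/ B) -> ~C) and forcing is persistent (monotone upward), every world forces it.

Yes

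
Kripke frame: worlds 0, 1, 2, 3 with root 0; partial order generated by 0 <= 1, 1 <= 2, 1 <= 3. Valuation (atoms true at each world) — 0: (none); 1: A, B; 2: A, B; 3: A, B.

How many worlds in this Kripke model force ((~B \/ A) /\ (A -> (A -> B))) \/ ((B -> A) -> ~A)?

3

0: does not force it — 0 ||-/- ((~B \/ A) /\ (A -> (A -> B))) \/ ((B -> A) -> ~A): neither disjunct is forced at 0.
1: forces it.
2: forces it.
3: forces it.
Worlds forcing the formula: {1, 2, 3}.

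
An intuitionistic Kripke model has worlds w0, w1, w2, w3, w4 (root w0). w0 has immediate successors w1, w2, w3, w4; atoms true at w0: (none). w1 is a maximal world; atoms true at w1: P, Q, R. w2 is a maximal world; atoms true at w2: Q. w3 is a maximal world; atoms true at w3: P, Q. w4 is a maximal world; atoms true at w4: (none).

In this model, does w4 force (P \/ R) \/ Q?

No

w4 ||-/- (P \/ R) \/ Q: neither disjunct is forced at w4.
w4 ||-/- P \/ R: neither disjunct is forced at w4.
w4 lacks atom P, so w4 ||-/- P.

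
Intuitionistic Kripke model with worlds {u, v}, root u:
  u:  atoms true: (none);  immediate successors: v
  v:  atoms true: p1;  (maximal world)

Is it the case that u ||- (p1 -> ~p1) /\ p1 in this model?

u ||-/- (p1 -> ~p1) /\ p1 since u fails p1 -> ~p1.

No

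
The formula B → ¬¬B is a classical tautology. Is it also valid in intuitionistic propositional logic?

Yes

This is double-negation introduction, which is intuitionistically derivable.
If a world forces B then every accessible world forces B (persistence), so none forces ¬B; hence ¬¬B.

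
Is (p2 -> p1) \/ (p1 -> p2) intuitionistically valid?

No

This is the Gödel–Dummett linearity axiom, which is not intuitionistically valid.
A Kripke countermodel: worlds a, b, c; order generated by a <= b, a <= c; atoms true at each world — a:{}; b:{p2}; c:{p1}.
a ||-/- (p2 -> p1) \/ (p1 -> p2): neither disjunct is forced at a.
a ||-/- p2 -> p1: at the accessible world b, b ||- p2 but b ||-/- p1.
b lacks atom p1, so b ||-/- p1.
So the root a does not force the formula.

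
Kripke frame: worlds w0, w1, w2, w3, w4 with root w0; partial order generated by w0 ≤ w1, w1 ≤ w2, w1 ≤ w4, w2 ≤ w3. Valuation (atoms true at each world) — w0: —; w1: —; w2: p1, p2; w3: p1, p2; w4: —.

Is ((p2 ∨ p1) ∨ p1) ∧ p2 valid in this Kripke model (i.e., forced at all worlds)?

No

Not every world: w0 ⊮ ((p2 ∨ p1) ∨ p1) ∧ p2.
w0 ⊮ ((p2 ∨ p1) ∨ p1) ∧ p2 since w0 fails (p2 ∨ p1) ∨ p1.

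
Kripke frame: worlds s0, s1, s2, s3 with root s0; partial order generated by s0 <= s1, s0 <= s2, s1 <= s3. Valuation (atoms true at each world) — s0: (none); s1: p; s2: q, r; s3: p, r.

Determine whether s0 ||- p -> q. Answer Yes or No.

No

s0 ||-/- p -> q: at the accessible world s1, s1 ||- p but s1 ||-/- q.
s1 lacks atom q, so s1 ||-/- q.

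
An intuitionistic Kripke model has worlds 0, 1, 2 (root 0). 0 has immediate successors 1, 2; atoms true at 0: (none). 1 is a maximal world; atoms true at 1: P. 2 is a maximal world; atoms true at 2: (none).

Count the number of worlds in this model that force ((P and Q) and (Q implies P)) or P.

0: does not force it — 0 does not force ((P and Q) and (Q implies P)) or P: neither disjunct is forced at 0.
1: forces it.
2: does not force it.
Worlds forcing the formula: {1}.

1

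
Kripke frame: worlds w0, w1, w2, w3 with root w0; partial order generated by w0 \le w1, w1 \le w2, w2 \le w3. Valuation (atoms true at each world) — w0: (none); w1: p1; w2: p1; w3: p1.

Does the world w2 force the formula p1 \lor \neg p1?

w2 \Vdash p1 \lor \neg p1 via the disjunct p1.

Yes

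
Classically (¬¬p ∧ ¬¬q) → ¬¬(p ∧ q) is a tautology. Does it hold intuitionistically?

Yes

This is the distribution of double negation over conjunction, which is intuitionistically derivable.
Assume ¬¬p, ¬¬q, and ¬(p ∧ q). From p we'd get ¬q (since p ∧ q is refuted), contradicting ¬¬q; so ¬p, contradicting ¬¬p.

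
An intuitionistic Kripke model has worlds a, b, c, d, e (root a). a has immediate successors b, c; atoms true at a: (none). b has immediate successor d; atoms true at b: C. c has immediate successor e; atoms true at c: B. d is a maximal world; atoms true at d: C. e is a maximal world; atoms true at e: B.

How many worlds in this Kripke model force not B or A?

2

a: does not force it — a does not force not B or A: neither disjunct is forced at a.
b: forces it.
c: does not force it — c does not force not B or A: neither disjunct is forced at c.
d: forces it.
e: does not force it.
Worlds forcing the formula: {b, d}.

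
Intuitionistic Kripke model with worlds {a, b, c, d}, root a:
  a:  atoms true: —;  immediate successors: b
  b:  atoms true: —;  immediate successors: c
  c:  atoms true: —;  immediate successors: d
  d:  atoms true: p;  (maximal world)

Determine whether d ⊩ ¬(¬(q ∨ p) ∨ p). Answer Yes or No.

d ⊮ ¬(¬(q ∨ p) ∨ p) since d is accessible from d and d ⊩ ¬(q ∨ p) ∨ p.
d ⊩ ¬(q ∨ p) ∨ p via the disjunct p.

No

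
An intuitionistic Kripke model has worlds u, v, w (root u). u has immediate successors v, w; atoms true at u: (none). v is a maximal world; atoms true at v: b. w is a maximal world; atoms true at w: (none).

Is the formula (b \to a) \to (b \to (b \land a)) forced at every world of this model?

u \Vdash (b \to a) \to (b \to (b \land a)): every world accessible from u that forces b \to a (namely w) also forces b \to (b \land a).
Since the root u forces (b \to a) \to (b \to (b \land a)) and forcing is persistent (monotone upward), every world forces it.

Yes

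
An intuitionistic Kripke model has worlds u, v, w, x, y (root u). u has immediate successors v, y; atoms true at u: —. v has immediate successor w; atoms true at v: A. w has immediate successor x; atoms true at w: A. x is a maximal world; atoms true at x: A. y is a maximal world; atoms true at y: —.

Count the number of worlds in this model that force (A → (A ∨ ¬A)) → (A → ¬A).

1

u: does not force it — u ⊮ (A → (A ∨ ¬A)) → (A → ¬A): already at u itself, u ⊩ A → (A ∨ ¬A) but u ⊮ A → ¬A.
v: does not force it — v ⊮ (A → (A ∨ ¬A)) → (A → ¬A): already at v itself, v ⊩ A → (A ∨ ¬A) but v ⊮ A → ¬A.
w: does not force it.
x: does not force it.
y: forces it.
Worlds forcing the formula: {y}.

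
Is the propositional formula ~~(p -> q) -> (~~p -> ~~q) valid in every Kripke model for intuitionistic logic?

This is the distribution of double negation over implication, which is intuitionistically derivable.
Assume ~~(p -> q) and ~~p; suppose ~q. Then p -> q would give ~p (by contraposition), contradicting ~~p; so ~(p -> q), contradicting ~~(p -> q). Hence ~~q.

Yes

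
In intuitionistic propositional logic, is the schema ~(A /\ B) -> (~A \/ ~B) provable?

No

This is the constructively invalid direction of De Morgan's law for conjunction, which is not intuitionistically valid.
A Kripke countermodel: worlds s0, s1, s2; order generated by s0 <= s1, s0 <= s2; atoms true at each world — s0:{}; s1:{A}; s2:{B}.
s0 ||-/- ~(A /\ B) -> (~A \/ ~B): already at s0 itself, s0 ||- ~(A /\ B) but s0 ||-/- ~A \/ ~B.
s0 ||-/- ~A \/ ~B: neither disjunct is forced at s0.
s0 ||-/- ~A since s1 is accessible from s0 and s1 ||- A.
So the root s0 does not force the formula.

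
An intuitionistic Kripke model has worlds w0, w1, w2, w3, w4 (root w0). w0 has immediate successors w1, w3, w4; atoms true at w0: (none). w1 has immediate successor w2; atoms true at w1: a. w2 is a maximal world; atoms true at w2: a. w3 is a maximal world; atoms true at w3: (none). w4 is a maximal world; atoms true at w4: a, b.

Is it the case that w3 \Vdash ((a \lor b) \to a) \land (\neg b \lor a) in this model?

Yes

w3 \Vdash ((a \lor b) \to a) \land (\neg b \lor a) since w3 forces both conjuncts.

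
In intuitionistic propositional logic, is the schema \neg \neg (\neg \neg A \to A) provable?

Yes

This is the double negation of double-negation elimination, which is intuitionistically derivable.
By Glivenko's theorem the double negation of any classical propositional tautology is intuitionistically provable; \neg \neg A \to A is classically a tautology.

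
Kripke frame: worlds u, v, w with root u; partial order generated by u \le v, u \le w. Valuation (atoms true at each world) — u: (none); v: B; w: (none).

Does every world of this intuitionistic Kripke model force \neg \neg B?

Not every world: u \nVdash \neg \neg B.
u \nVdash \neg \neg B since w is accessible from u and w \Vdash \neg B.
w \Vdash \neg B: no world accessible from w forces B.

No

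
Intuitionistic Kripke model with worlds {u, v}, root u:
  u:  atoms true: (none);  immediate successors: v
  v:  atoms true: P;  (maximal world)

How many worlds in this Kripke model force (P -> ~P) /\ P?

0

u: does not force it — u ||-/- (P -> ~P) /\ P since u fails P -> ~P.
v: does not force it — v ||-/- (P -> ~P) /\ P since v fails P -> ~P.
Worlds forcing the formula: { }.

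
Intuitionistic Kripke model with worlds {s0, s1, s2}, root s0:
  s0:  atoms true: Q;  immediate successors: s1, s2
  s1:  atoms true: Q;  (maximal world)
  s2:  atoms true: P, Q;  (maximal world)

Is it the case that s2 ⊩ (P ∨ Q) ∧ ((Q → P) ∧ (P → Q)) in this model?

Yes

s2 ⊩ (P ∨ Q) ∧ ((Q → P) ∧ (P → Q)) since s2 forces both conjuncts.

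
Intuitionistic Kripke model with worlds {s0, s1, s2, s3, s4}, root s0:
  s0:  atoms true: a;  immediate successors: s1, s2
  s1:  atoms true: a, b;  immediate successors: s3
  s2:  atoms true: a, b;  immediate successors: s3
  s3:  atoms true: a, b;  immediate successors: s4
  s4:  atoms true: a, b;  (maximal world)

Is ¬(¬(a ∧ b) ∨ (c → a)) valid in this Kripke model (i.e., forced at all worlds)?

Not every world: s0 ⊮ ¬(¬(a ∧ b) ∨ (c → a)).
s0 ⊮ ¬(¬(a ∧ b) ∨ (c → a)) since s0 is accessible from s0 and s0 ⊩ ¬(a ∧ b) ∨ (c → a).
s0 ⊩ ¬(a ∧ b) ∨ (c → a) via the disjunct c → a.

No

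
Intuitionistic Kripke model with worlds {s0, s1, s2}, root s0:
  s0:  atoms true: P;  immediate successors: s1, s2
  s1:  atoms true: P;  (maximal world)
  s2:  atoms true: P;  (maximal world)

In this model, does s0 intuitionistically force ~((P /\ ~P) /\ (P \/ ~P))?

Yes

s0 ||- ~((P /\ ~P) /\ (P \/ ~P)): no world accessible from s0 forces (P /\ ~P) /\ (P \/ ~P).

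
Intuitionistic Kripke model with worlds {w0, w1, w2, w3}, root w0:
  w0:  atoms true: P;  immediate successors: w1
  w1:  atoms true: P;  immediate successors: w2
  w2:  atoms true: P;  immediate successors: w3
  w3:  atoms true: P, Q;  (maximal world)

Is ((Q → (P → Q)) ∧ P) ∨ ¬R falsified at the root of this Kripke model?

No

w0 ⊩ ((Q → (P → Q)) ∧ P) ∨ ¬R via the disjunct (Q → (P → Q)) ∧ P.
So the root w0 forces ((Q → (P → Q)) ∧ P) ∨ ¬R; the model is not a countermodel.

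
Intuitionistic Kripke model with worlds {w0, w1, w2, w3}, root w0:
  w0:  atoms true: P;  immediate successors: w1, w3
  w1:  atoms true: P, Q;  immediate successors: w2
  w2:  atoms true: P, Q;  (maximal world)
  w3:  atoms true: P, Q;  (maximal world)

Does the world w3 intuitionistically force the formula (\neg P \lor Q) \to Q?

Yes

w3 \Vdash (\neg P \lor Q) \to Q: every world accessible from w3 that forces \neg P \lor Q (namely w3) also forces Q.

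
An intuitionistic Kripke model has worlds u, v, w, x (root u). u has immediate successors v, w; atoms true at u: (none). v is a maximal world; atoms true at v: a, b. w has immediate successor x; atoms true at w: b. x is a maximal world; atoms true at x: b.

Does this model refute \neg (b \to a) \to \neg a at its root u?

u \Vdash \neg (b \to a) \to \neg a: every world accessible from u that forces \neg (b \to a) (namely w, x) also forces \neg a.
So the root u forces \neg (b \to a) \to \neg a; the model is not a countermodel.

No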